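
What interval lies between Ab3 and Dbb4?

diminished fourth

A to D spans four letter names (A-B-C-D): a fourth.
Ab3 to Dbb4 spans 4 semitones — one semitone narrower than the perfect fourth (5) — giving a diminished fourth.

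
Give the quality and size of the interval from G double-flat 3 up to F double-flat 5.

m14

G to F spans seven letter names (G-A-B-C-D-E-F), plus an octave — that makes it a fourteenth of some quality.
A major fourteenth would be 23 semitones, but Gbb3 to Fbb5 is 22 — one semitone narrower, making it a minor fourteenth.
(Equivalently, a compound minor seventh: a minor seventh plus an octave.)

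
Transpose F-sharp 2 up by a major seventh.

Counting seven letter names up from F lands on E.
Moving 11 semitones up from F#2 (the size of a major seventh) reaches E#3.

E-sharp 3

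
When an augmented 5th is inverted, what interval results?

diminished 4th

Inverted interval numbers add to nine, so a fifth pairs with a fourth (5 + 4 = 9).
The quality also flips — augmented becomes diminished — giving a diminished fourth.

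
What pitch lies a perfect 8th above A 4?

The letter stays A (same as the start), shifted an octave up.
A perfect octave is 12 semitones; 12 semitones up from A4 gives A5.

A 5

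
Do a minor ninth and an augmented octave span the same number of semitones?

A minor ninth = 13 semitones = an augmented octave; enharmonically equal.

Yes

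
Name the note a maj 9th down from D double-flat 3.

Counting two letter names plus an octave down from D lands on C.
A major ninth is 14 semitones; 14 semitones down from Dbb3 gives Cbb2.

C double-flat 2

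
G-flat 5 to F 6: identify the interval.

major seventh

G to F spans seven letter names (G-A-B-C-D-E-F): a seventh.
Counting semitones, Gb5→F6 is 11, which is the major seventh.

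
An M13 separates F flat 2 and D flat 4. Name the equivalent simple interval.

Take out an octave (7 from the number): 13 − 7 = 6.
So a major thirteenth is an octave plus a major sixth. The quality is unchanged.

major sixth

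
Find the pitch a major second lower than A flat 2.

Two letter names down from A: G.
A major second spans 2 semitones, so from Ab2 the target pitch is Gb2.

G flat 2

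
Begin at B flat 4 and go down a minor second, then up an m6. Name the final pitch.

F 5

Bb4 down a minor second → A4 (1 semitone).
A4 up a minor sixth → F5 (8 semitones).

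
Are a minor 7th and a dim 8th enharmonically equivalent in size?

No

A minor seventh is 10 semitones but a diminished octave is 11 semitones — different sizes.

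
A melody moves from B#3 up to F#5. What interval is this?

diminished 12th

B to F spans five letter names (B-C-D-E-F), plus an octave — that makes it a twelfth of some quality.
A perfect twelfth would be 19 semitones; B#3 to F#5 is 18, one semitone narrower, so the interval is diminished.
(Equivalently, a compound diminished fifth: a diminished fifth plus an octave.)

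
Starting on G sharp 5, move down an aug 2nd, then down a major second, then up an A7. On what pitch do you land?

D sharp 6

G#5 down an augmented second → F5 (3 semitones).
Down a major second from F5: Eb5 (2 semitones down).
An augmented seventh up from Eb5 is D#6.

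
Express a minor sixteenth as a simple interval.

Subtracting seven from the interval number removes an octave: 16 − 14 = 2.
That makes a minor sixteenth a compound minor second — 2 octaves plus a minor second.

m2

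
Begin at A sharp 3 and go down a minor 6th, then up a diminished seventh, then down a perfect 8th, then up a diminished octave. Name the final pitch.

B flat 3

A#3 down a minor sixth → C##3 (8 semitones).
C##3 up a diminished seventh → B3 (9 semitones).
B3 down a perfect octave → B2 (12 semitones).
A diminished octave up from B2 is Bb3.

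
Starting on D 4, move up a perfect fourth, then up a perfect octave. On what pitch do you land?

A perfect fourth up from D4 is G4.
A perfect octave up from G4 is G5.

G 5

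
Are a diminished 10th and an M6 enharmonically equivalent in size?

No

A diminished tenth spans 14 semitones; a major sixth spans 9 semitones. They differ by 5.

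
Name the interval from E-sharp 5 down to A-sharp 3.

Descending from E#5 to A#3 is the same interval as ascending A#3 to E#5.
A to E spans five letter names (A-B-C-D-E), plus an octave: a twelfth.
Counting semitones, A#3→E#5 is 19, which is the perfect twelfth.
(Equivalently, a compound perfect fifth: a perfect fifth plus an octave.)

perfect twelfth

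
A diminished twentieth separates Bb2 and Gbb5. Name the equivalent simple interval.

Each octave removed subtracts seven from the number: 20 − 14 = 6.
Quality carries through unchanged, so the simple form is a diminished sixth.

diminished 6th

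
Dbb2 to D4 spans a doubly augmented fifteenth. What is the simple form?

AA8

Subtracting seven from the interval number removes an octave: 15 − 7 = 8.
Quality carries through unchanged, so the simple form is a doubly augmented octave.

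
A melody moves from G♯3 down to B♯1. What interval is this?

Descending from G#3 to B#1 is the same interval as ascending B#1 to G#3.
B to G spans six letter names (B-C-D-E-F-G), plus an octave: a thirteenth.
A major thirteenth would be 21 semitones, but B#1 to G#3 is 20 — one semitone narrower, making it a minor thirteenth.
(Equivalently, a compound minor sixth: a minor sixth plus an octave.)

minor thirteenth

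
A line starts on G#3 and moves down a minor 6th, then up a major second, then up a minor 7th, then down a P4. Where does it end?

F##3

A minor sixth down from G#3 is B#2.
A major second up from B#2 is C##3.
A minor seventh up from C##3 is B#3.
B#3 down a perfect fourth → F##3 (5 semitones).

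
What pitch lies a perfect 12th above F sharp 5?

The twelfth's letter: F up five letter names plus an octave → C.
A perfect twelfth spans 19 semitones, so from F#5 the target pitch is C#7.

C sharp 7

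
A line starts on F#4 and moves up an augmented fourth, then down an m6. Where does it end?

F#4 up an augmented fourth → B#4 (6 semitones).
B#4 down a minor sixth → D##4 (8 semitones).

D##4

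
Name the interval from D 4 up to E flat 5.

m9

D to E spans two letter names (D-E), plus an octave: a ninth.
A major ninth would be 14 semitones, but D4 to Eb5 is 13 — one semitone narrower, making it a minor ninth.
(Equivalently, a compound minor second: a minor second plus an octave.)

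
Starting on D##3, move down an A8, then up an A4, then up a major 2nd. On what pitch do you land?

Down an augmented octave from D##3: D#2 (13 semitones down).
An augmented fourth up from D#2 is G##2.
A major second up from G##2 is A##2.

A##2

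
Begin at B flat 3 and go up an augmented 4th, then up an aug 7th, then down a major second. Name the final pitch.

C double-sharp 5

Bb3 up an augmented fourth → E4 (6 semitones).
Up an augmented seventh from E4: D##5 (12 semitones up).
D##5 down a major second → C##5 (2 semitones).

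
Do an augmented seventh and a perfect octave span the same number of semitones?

Yes

An augmented seventh spans 12 semitones, and a perfect octave also spans 12 semitones — they're enharmonic.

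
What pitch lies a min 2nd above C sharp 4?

D 4

Two letter names up from C: D.
Moving 1 semitone up from C#4 (the size of a minor second) reaches D4.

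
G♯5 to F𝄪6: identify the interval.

major seventh

G to F spans seven letter names (G-A-B-C-D-E-F): a seventh.
The major seventh spans 11 semitones, and G#5 to F##6 is exactly 11 semitones — so this is a major seventh.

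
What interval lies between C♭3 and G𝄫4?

C to G spans five letter names (C-D-E-F-G), plus an octave — that makes it a twelfth of some quality.
A perfect twelfth would be 19 semitones; Cb3 to Gbb4 is 18, one semitone narrower, so the interval is diminished.
(Equivalently, a compound diminished fifth: a diminished fifth plus an octave.)

diminished twelfth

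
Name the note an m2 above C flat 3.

D double-flat 3

The second takes the letter from C up to D.
A minor second spans 1 semitone, so from Cb3 the target pitch is Dbb3.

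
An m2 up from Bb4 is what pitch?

Cb5

The second takes the letter from B up to C.
A minor second is 1 semitone; 1 semitone up from Bb4 gives Cb5.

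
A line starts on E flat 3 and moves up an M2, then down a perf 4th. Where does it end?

C 3

Up a major second from Eb3: F3 (2 semitones up).
Down a perfect fourth from F3: C3 (5 semitones down).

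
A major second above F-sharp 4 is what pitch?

The second takes the letter from F up to G.
A major second spans 2 semitones, so from F#4 the target pitch is G#4.

G-sharp 4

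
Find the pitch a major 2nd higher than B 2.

C sharp 3

Counting two letter names up from B lands on C.
A major second spans 2 semitones, so from B2 the target pitch is C#3.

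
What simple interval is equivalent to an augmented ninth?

Each octave removed subtracts seven from the number: 9 − 7 = 2.
So an augmented ninth is an octave plus an augmented second. The quality is unchanged.

augmented second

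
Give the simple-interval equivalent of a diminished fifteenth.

Subtracting seven from the interval number removes an octave: 15 − 7 = 8.
So a diminished fifteenth is an octave plus a diminished octave. The quality is unchanged.

diminished octave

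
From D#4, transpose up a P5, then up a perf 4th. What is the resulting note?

D#5

D#4 up a perfect fifth → A#4 (7 semitones).
Up a perfect fourth from A#4: D#5 (5 semitones up).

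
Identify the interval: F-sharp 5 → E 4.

major ninth

Descending from F#5 to E4 is the same interval as ascending E4 to F#5.
E to F spans two letter names (E-F), plus an octave — that makes it a ninth of some quality.
The major ninth spans 14 semitones, and E4 to F#5 is exactly 14 semitones — so this is a major ninth.
(Equivalently, a compound major second: a major second plus an octave.)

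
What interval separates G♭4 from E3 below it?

Descending from Gb4 to E3 is the same interval as ascending E3 to Gb4.
E to G spans three letter names (E-F-G), plus an octave — that makes it a tenth of some quality.
E3 to Gb4 spans 14 semitones — two semitones narrower than the major tenth (16) — giving a diminished tenth.
(Equivalently, a compound diminished third: a diminished third plus an octave.)

d10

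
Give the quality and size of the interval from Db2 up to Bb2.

major sixth

D to B spans six letter names (D-E-F-G-A-B) — that makes it a sixth of some quality.
Db2 to Bb2 is 9 semitones, matching the major sixth exactly, so the quality is major.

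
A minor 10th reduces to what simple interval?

Each octave removed subtracts seven from the number: 10 − 7 = 3.
Quality carries through unchanged, so the simple form is a minor third.

m3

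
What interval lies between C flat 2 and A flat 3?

C to A spans six letter names (C-D-E-F-G-A), plus an octave — that makes it a thirteenth of some quality.
The major thirteenth spans 21 semitones, and Cb2 to Ab3 is exactly 21 semitones — so this is a major thirteenth.
(Equivalently, a compound major sixth: a major sixth plus an octave.)

major thirteenth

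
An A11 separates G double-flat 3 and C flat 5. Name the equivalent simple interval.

augmented 4th

Each octave removed subtracts seven from the number: 11 − 7 = 4.
That makes an augmented eleventh a compound augmented fourth — an octave plus an augmented fourth.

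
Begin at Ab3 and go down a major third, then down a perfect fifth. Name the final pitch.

Bbb2

Ab3 down a major third → Fb3 (4 semitones).
Down a perfect fifth from Fb3: Bbb2 (7 semitones down).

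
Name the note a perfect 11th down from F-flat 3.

C-flat 2

The eleventh's letter: F down four letter names plus an octave → C.
A perfect eleventh is 17 semitones; 17 semitones down from Fb3 gives Cb2.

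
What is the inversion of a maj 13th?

minor 3rd

First reduce the compound major thirteenth to its simple form, a major sixth.
The rule of nine gives the new number: 9 − 6 = 3, so a sixth becomes a third.
And major becomes minor under inversion, so we get a minor third.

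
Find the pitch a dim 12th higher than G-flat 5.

Counting five letter names plus an octave up from G lands on D.
A diminished twelfth spans 18 semitones, so from Gb5 the target pitch is Dbb7.

D-double-flat 7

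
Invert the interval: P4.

Inverted interval numbers add to nine, so a fourth pairs with a fifth (4 + 5 = 9).
And perfect stays perfect under inversion, so we get a perfect fifth.

P5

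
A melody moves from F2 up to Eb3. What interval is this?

minor 7th

F to E spans seven letter names (F-G-A-B-C-D-E) — that makes it a seventh of some quality.
F2 to Eb3 is 10 semitones, a half step short of the major seventh (11), so this is minor.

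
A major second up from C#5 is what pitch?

D#5

The second takes the letter from C up to D.
A major second is 2 semitones; 2 semitones up from C#5 gives D#5.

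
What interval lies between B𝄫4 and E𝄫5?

B to E spans four letter names (B-C-D-E), so the interval is some kind of fourth.
Counting semitones, Bbb4→Ebb5 is 5, which is the perfect fourth.

perfect 4th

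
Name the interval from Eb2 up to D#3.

augmented seventh

E to D spans seven letter names (E-F-G-A-B-C-D): a seventh.
Eb2 to D#3 spans 12 semitones — one semitone wider than the major seventh (11) — giving an augmented seventh.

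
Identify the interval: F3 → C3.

perfect fourth

Descending from F3 to C3 is the same interval as ascending C3 to F3.
C to F spans four letter names (C-D-E-F): a fourth.
Counting semitones, C3→F3 is 5, which is the perfect fourth.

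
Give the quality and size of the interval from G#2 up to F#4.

minor 14th

G to F spans seven letter names (G-A-B-C-D-E-F), plus an octave — that makes it a fourteenth of some quality.
G#2 to F#4 is 22 semitones, a half step short of the major fourteenth (23), so this is minor.
(Equivalently, a compound minor seventh: a minor seventh plus an octave.)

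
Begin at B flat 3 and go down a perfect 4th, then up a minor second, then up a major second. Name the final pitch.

A perfect fourth down from Bb3 is F3.
A minor second up from F3 is Gb3.
Up a major second from Gb3: Ab3 (2 semitones up).

A flat 3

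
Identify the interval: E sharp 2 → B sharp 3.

E to B spans five letter names (E-F-G-A-B), plus an octave — that makes it a twelfth of some quality.
Counting semitones, E#2→B#3 is 19, which is the perfect twelfth.
(Equivalently, a compound perfect fifth: a perfect fifth plus an octave.)

P12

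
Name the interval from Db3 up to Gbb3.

d4

D to G spans four letter names (D-E-F-G) — that makes it a fourth of some quality.
A perfect fourth would be 5 semitones; Db3 to Gbb3 is 4, one semitone narrower, so the interval is diminished.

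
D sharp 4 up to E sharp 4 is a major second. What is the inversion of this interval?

minor 7th

The rule of nine gives the new number: 9 − 2 = 7, so a second becomes a seventh.
Quality inverts too: major becomes minor. That makes the inversion a minor seventh.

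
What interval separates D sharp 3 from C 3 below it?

augmented second

Descending from D#3 to C3 is the same interval as ascending C3 to D#3.
C to D spans two letter names (C-D), so the interval is some kind of second.
A major second would be 2 semitones; C3 to D#3 is 3, one semitone wider, so the interval is augmented.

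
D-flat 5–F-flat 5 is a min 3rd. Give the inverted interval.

Interval numbers invert to sum to nine: 3 + 6 = 9, so a third inverts to a sixth.
Quality inverts too: minor becomes major. That makes the inversion a major sixth.

M6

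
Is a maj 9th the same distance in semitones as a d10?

A major ninth = 14 semitones = a diminished tenth; enharmonically equal.

Yes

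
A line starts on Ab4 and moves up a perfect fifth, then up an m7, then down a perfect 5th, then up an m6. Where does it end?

Ebb6

Up a perfect fifth from Ab4: Eb5 (7 semitones up).
Eb5 up a minor seventh → Db6 (10 semitones).
Db6 down a perfect fifth → Gb5 (7 semitones).
A minor sixth up from Gb5 is Ebb6.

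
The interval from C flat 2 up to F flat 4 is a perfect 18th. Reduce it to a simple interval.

Each octave removed subtracts seven from the number: 18 − 14 = 4.
So a perfect eighteenth is 2 octaves plus a perfect fourth. The quality is unchanged.

perfect fourth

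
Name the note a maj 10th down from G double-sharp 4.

E sharp 3

The tenth's letter: G down three letter names plus an octave → E.
A major tenth spans 16 semitones, so from G##4 the target pitch is E#3.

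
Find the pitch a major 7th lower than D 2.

E-flat 1

Counting seven letter names down from D lands on E.
A major seventh spans 11 semitones, so from D2 the target pitch is Eb1.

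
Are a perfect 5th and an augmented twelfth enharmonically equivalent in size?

A perfect fifth spans 7 semitones; an augmented twelfth spans 20 semitones. They differ by 13.

No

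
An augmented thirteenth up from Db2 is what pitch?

The thirteenth's letter: D up six letter names plus an octave → B.
An augmented thirteenth spans 22 semitones, so from Db2 the target pitch is B3.

B3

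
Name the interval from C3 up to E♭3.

C to E spans three letter names (C-D-E) — that makes it a third of some quality.
At 3 semitones, C3→Eb3 falls one short of a major third: minor.

minor 3rd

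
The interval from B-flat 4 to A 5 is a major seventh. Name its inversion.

minor second

Interval numbers invert to sum to nine: 7 + 2 = 9, so a seventh inverts to a second.
Quality inverts too: major becomes minor. That makes the inversion a minor second.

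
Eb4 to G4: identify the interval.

E to G spans three letter names (E-F-G) — that makes it a third of some quality.
Eb4 to G4 is 4 semitones, matching the major third exactly, so the quality is major.

major 3rd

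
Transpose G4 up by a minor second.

Counting two letter names up from G lands on A.
Moving 1 semitone up from G4 (the size of a minor second) reaches Ab4.

Ab4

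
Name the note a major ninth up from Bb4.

C6

Counting two letter names plus an octave up from B lands on C.
A major ninth is 14 semitones; 14 semitones up from Bb4 gives C6.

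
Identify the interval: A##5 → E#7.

A to E spans five letter names (A-B-C-D-E), plus an octave: a twelfth.
A##5 to E#7 spans 18 semitones — one semitone narrower than the perfect twelfth (19) — giving a diminished twelfth.
(Equivalently, a compound diminished fifth: a diminished fifth plus an octave.)

diminished twelfth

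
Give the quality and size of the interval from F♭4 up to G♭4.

M2

F to G spans two letter names (F-G): a second.
The major second spans 2 semitones, and Fb4 to Gb4 is exactly 2 semitones — so this is a major second.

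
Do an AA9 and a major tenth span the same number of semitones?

Yes

A doubly augmented ninth spans 16 semitones, and a major tenth also spans 16 semitones — they're enharmonic.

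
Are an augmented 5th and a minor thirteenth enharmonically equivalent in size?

No

8 semitones (augmented fifth) vs 20 semitones (minor thirteenth): not equal.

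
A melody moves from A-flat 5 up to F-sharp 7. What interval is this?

A to F spans six letter names (A-B-C-D-E-F), plus an octave, so the interval is some kind of thirteenth.
A major thirteenth would be 21 semitones; Ab5 to F#7 is 22, one semitone wider, so the interval is augmented.
(Equivalently, a compound augmented sixth: an augmented sixth plus an octave.)

A13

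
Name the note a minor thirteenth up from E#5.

C#7

Counting six letter names plus an octave up from E lands on C.
Moving 20 semitones up from E#5 (the size of a minor thirteenth) reaches C#7.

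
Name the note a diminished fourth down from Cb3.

The fourth takes the letter from C down to G.
A diminished fourth is 4 semitones; 4 semitones down from Cb3 gives G2.

G2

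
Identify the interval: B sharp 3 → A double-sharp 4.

B to A spans seven letter names (B-C-D-E-F-G-A): a seventh.
The major seventh spans 11 semitones, and B#3 to A##4 is exactly 11 semitones — so this is a major seventh.

major seventh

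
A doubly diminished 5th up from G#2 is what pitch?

Five letter names up from G: D.
Moving 5 semitones up from G#2 (the size of a doubly diminished fifth) reaches Db3.

Db3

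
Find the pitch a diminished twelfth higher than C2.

The twelfth's letter: C up five letter names plus an octave → G.
A diminished twelfth is 18 semitones; 18 semitones up from C2 gives Gb3.

Gb3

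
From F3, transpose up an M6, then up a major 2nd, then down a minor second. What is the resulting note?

A major sixth up from F3 is D4.
D4 up a major second → E4 (2 semitones).
E4 down a minor second → D#4 (1 semitone).

D#4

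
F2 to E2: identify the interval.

Descending from F2 to E2 is the same interval as ascending E2 to F2.
E to F spans two letter names (E-F): a second.
A major second would be 2 semitones, but E2 to F2 is 1 — one semitone narrower, making it a minor second.

minor second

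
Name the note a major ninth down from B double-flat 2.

The ninth's letter: B down two letter names plus an octave → A.
Moving 14 semitones down from Bbb2 (the size of a major ninth) reaches Abb1.

A double-flat 1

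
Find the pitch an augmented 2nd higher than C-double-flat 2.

D-flat 2

Counting two letter names up from C lands on D.
An augmented second spans 3 semitones, so from Cbb2 the target pitch is Db2.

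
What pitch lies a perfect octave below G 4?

G 3

The letter stays G (same as the start), shifted an octave down.
A perfect octave is 12 semitones; 12 semitones down from G4 gives G3.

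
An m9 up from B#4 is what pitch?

C#6

Two letters up from B (plus an octave) reaches C.
A minor ninth spans 13 semitones, so from B#4 the target pitch is C#6.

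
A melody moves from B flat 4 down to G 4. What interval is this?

minor 3rd

Descending from Bb4 to G4 is the same interval as ascending G4 to Bb4.
G to B spans three letter names (G-A-B), so the interval is some kind of third.
At 3 semitones, G4→Bb4 falls one short of a major third: minor.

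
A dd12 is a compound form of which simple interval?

Take out an octave (7 from the number): 12 − 7 = 5.
Quality carries through unchanged, so the simple form is a doubly diminished fifth.

dd5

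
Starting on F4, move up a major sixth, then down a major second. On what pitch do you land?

A major sixth up from F4 is D5.
D5 down a major second → C5 (2 semitones).

C5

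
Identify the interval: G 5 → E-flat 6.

G to E spans six letter names (G-A-B-C-D-E): a sixth.
At 8 semitones, G5→Eb6 falls one short of a major sixth: minor.

m6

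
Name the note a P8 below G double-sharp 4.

For an octave the letter name doesn't change: still G, an octave down.
A perfect octave is 12 semitones; 12 semitones down from G##4 gives G##3.

G double-sharp 3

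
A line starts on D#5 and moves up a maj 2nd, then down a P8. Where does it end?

A major second up from D#5 is E#5.
Down a perfect octave from E#5: E#4 (12 semitones down).

E#4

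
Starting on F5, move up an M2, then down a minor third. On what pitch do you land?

E5

A major second up from F5 is G5.
A minor third down from G5 is E5.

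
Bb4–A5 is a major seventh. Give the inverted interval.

Interval numbers invert to sum to nine: 7 + 2 = 9, so a seventh inverts to a second.
And major becomes minor under inversion, so we get a minor second.

minor 2nd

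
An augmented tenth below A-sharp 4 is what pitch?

Three letters down from A (plus an octave) reaches F.
An augmented tenth is 17 semitones; 17 semitones down from A#4 gives F3.

F 3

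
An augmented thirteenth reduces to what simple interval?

Subtracting seven from the interval number removes an octave: 13 − 7 = 6.
That makes an augmented thirteenth a compound augmented sixth — an octave plus an augmented sixth.

A6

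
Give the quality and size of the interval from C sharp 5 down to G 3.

augmented 11th

Descending from C#5 to G3 is the same interval as ascending G3 to C#5.
G to C spans four letter names (G-A-B-C), plus an octave, so the interval is some kind of eleventh.
A perfect eleventh would be 17 semitones; G3 to C#5 is 18, one semitone wider, so the interval is augmented.
(Equivalently, a compound augmented fourth: an augmented fourth plus an octave.)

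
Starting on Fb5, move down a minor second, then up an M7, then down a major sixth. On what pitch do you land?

Down a minor second from Fb5: Eb5 (1 semitone down).
Eb5 up a major seventh → D6 (11 semitones).
D6 down a major sixth → F5 (9 semitones).

F5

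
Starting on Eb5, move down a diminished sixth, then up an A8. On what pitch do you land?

G##5

A diminished sixth down from Eb5 is G#4.
Up an augmented octave from G#4: G##5 (13 semitones up).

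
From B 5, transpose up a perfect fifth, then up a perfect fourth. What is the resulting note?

B5 up a perfect fifth → F#6 (7 semitones).
Up a perfect fourth from F#6: B6 (5 semitones up).

B 6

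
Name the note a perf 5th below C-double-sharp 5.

F-double-sharp 4

Counting five letter names down from C lands on F.
A perfect fifth is 7 semitones; 7 semitones down from C##5 gives F##4.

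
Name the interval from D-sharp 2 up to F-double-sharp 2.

D to F spans three letter names (D-E-F) — that makes it a third of some quality.
D#2 to F##2 is 4 semitones, matching the major third exactly, so the quality is major.

major 3rd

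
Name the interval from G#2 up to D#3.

G to D spans five letter names (G-A-B-C-D), so the interval is some kind of fifth.
Counting semitones, G#2→D#3 is 7, which is the perfect fifth.

P5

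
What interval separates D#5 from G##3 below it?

diminished twelfth

Descending from D#5 to G##3 is the same interval as ascending G##3 to D#5.
G to D spans five letter names (G-A-B-C-D), plus an octave, so the interval is some kind of twelfth.
A perfect twelfth would be 19 semitones; G##3 to D#5 is 18, one semitone narrower, so the interval is diminished.
(Equivalently, a compound diminished fifth: a diminished fifth plus an octave.)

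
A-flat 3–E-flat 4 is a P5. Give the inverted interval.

perfect 4th

The rule of nine gives the new number: 9 − 5 = 4, so a fifth becomes a fourth.
Quality inverts too: perfect stays perfect. That makes the inversion a perfect fourth.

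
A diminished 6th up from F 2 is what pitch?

D double-flat 3

Six letter names up from F: D.
A diminished sixth is 7 semitones; 7 semitones up from F2 gives Dbb3.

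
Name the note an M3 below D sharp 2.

The third takes the letter from D down to B.
A major third spans 4 semitones, so from D#2 the target pitch is B1.

B 1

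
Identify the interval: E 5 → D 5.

Descending from E5 to D5 is the same interval as ascending D5 to E5.
D to E spans two letter names (D-E): a second.
D5 to E5 is 2 semitones, matching the major second exactly, so the quality is major.

major second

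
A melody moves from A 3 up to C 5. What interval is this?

minor tenth

A to C spans three letter names (A-B-C), plus an octave: a tenth.
A major tenth would be 16 semitones, but A3 to C5 is 15 — one semitone narrower, making it a minor tenth.
(Equivalently, a compound minor third: a minor third plus an octave.)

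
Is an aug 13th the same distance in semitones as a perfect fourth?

No

An augmented thirteenth is 22 semitones but a perfect fourth is 5 semitones — different sizes.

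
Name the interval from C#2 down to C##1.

d8

Descending from C#2 to C##1 is the same interval as ascending C##1 to C#2.
C to C is the same letter name, plus an octave, so the interval is some kind of octave.
A perfect octave would be 12 semitones; C##1 to C#2 is 11, one semitone narrower, so the interval is diminished.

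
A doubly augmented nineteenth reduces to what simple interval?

Each octave removed subtracts seven from the number: 19 − 14 = 5.
That makes a doubly augmented nineteenth a compound doubly augmented fifth — 2 octaves plus a doubly augmented fifth.

AA5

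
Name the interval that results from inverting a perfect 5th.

Inverted interval numbers add to nine, so a fifth pairs with a fourth (5 + 4 = 9).
The quality also flips — perfect stays perfect — giving a perfect fourth.

perfect 4th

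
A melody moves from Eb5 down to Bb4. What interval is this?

Descending from Eb5 to Bb4 is the same interval as ascending Bb4 to Eb5.
B to E spans four letter names (B-C-D-E) — that makes it a fourth of some quality.
The perfect fourth spans 5 semitones, and Bb4 to Eb5 is exactly 5 semitones — so this is a perfect fourth.

perfect 4th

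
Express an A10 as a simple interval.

Each octave removed subtracts seven from the number: 10 − 7 = 3.
Quality carries through unchanged, so the simple form is an augmented third.

augmented 3rd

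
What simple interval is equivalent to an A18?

Subtracting seven from the interval number removes an octave: 18 − 14 = 4.
That makes an augmented eighteenth a compound augmented fourth — 2 octaves plus an augmented fourth.

A4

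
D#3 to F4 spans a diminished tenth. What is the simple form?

Each octave removed subtracts seven from the number: 10 − 7 = 3.
So a diminished tenth is an octave plus a diminished third. The quality is unchanged.

diminished third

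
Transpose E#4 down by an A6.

Counting six letter names down from E lands on G.
An augmented sixth spans 10 semitones, so from E#4 the target pitch is G3.

G3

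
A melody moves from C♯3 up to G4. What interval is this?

C to G spans five letter names (C-D-E-F-G), plus an octave: a twelfth.
C#3 to G4 spans 18 semitones — one semitone narrower than the perfect twelfth (19) — giving a diminished twelfth.
(Equivalently, a compound diminished fifth: a diminished fifth plus an octave.)

diminished twelfth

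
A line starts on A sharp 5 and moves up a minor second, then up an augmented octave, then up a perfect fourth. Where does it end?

Up a minor second from A#5: B5 (1 semitone up).
Up an augmented octave from B5: B#6 (13 semitones up).
B#6 up a perfect fourth → E#7 (5 semitones).

E sharp 7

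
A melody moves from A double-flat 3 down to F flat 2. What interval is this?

m10

Descending from Abb3 to Fb2 is the same interval as ascending Fb2 to Abb3.
F to A spans three letter names (F-G-A), plus an octave — that makes it a tenth of some quality.
A major tenth would be 16 semitones, but Fb2 to Abb3 is 15 — one semitone narrower, making it a minor tenth.
(Equivalently, a compound minor third: a minor third plus an octave.)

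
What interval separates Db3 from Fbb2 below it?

augmented 6th

Descending from Db3 to Fbb2 is the same interval as ascending Fbb2 to Db3.
F to D spans six letter names (F-G-A-B-C-D), so the interval is some kind of sixth.
The major sixth is 9 semitones; here we have 10, one semitone wider: augmented.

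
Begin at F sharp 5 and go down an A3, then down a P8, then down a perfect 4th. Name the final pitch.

A flat 3

F#5 down an augmented third → Db5 (5 semitones).
Db5 down a perfect octave → Db4 (12 semitones).
A perfect fourth down from Db4 is Ab3.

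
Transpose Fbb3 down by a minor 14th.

The fourteenth's letter: F down seven letter names plus an octave → G.
A minor fourteenth spans 22 semitones, so from Fbb3 the target pitch is Gbb1.

Gbb1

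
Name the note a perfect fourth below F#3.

C#3

Four letter names down from F: C.
Moving 5 semitones down from F#3 (the size of a perfect fourth) reaches C#3.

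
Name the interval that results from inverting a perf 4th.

Interval numbers invert to sum to nine: 4 + 5 = 9, so a fourth inverts to a fifth.
The quality also flips — perfect stays perfect — giving a perfect fifth.

perfect fifth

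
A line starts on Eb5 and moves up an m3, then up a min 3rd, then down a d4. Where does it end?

F5

A minor third up from Eb5 is Gb5.
Up a minor third from Gb5: Bbb5 (3 semitones up).
Bbb5 down a diminished fourth → F5 (4 semitones).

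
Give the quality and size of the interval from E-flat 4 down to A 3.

d5

Descending from Eb4 to A3 is the same interval as ascending A3 to Eb4.
A to E spans five letter names (A-B-C-D-E), so the interval is some kind of fifth.
A3 to Eb4 spans 6 semitones — one semitone narrower than the perfect fifth (7) — giving a diminished fifth.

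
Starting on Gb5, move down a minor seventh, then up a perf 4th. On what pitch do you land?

Gb5 down a minor seventh → Ab4 (10 semitones).
Up a perfect fourth from Ab4: Db5 (5 semitones up).

Db5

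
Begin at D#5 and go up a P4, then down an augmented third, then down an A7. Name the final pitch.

Up a perfect fourth from D#5: G#5 (5 semitones up).
An augmented third down from G#5 is Eb5.
An augmented seventh down from Eb5 is Fbb4.

Fbb4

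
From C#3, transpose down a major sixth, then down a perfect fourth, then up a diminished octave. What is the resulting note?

Bb2

A major sixth down from C#3 is E2.
E2 down a perfect fourth → B1 (5 semitones).
B1 up a diminished octave → Bb2 (11 semitones).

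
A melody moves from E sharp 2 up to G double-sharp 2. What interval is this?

E to G spans three letter names (E-F-G) — that makes it a third of some quality.
Counting semitones, E#2→G##2 is 4, which is the major third.

major third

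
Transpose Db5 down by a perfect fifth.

Gb4

Counting five letter names down from D lands on G.
A perfect fifth is 7 semitones; 7 semitones down from Db5 gives Gb4.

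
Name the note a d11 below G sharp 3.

D double-sharp 2

The eleventh's letter: G down four letter names plus an octave → D.
A diminished eleventh spans 16 semitones, so from G#3 the target pitch is D##2.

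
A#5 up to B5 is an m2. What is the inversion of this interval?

major 7th

Interval numbers invert to sum to nine: 2 + 7 = 9, so a second inverts to a seventh.
Quality inverts too: minor becomes major. That makes the inversion a major seventh.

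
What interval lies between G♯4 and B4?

G to B spans three letter names (G-A-B) — that makes it a third of some quality.
G#4 to B4 is 3 semitones, a half step short of the major third (4), so this is minor.

minor third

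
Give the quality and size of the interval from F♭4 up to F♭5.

F to F is the same letter name, plus an octave, so the interval is some kind of octave.
The perfect octave spans 12 semitones, and Fb4 to Fb5 is exactly 12 semitones — so this is a perfect octave.

perfect octave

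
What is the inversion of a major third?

m6

Interval numbers invert to sum to nine: 3 + 6 = 9, so a third inverts to a sixth.
And major becomes minor under inversion, so we get a minor sixth.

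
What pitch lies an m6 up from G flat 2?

E double-flat 3

Counting six letter names up from G lands on E.
A minor sixth is 8 semitones; 8 semitones up from Gb2 gives Ebb3.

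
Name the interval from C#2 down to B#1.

Descending from C#2 to B#1 is the same interval as ascending B#1 to C#2.
B to C spans two letter names (B-C) — that makes it a second of some quality.
A major second would be 2 semitones, but B#1 to C#2 is 1 — one semitone narrower, making it a minor second.

minor 2nd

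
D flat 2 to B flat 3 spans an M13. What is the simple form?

major 6th

Take out an octave (7 from the number): 13 − 7 = 6.
That makes a major thirteenth a compound major sixth — an octave plus a major sixth.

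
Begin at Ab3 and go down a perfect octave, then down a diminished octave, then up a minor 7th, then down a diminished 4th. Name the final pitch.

D#2

Ab3 down a perfect octave → Ab2 (12 semitones).
Ab2 down a diminished octave → A1 (11 semitones).
A1 up a minor seventh → G2 (10 semitones).
Down a diminished fourth from G2: D#2 (4 semitones down).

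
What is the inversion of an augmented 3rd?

The rule of nine gives the new number: 9 − 3 = 6, so a third becomes a sixth.
Quality inverts too: augmented becomes diminished. That makes the inversion a diminished sixth.

d6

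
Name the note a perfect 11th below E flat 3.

B flat 1

Counting four letter names plus an octave down from E lands on B.
Moving 17 semitones down from Eb3 (the size of a perfect eleventh) reaches Bb1.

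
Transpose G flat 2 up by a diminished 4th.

C double-flat 3

The fourth takes the letter from G up to C.
A diminished fourth spans 4 semitones, so from Gb2 the target pitch is Cbb3.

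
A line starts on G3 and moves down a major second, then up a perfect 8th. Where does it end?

F4

A major second down from G3 is F3.
F3 up a perfect octave → F4 (12 semitones).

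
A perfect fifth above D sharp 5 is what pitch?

Five letter names up from D: A.
A perfect fifth is 7 semitones; 7 semitones up from D#5 gives A#5.

A sharp 5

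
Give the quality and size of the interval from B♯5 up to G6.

B to G spans six letter names (B-C-D-E-F-G), so the interval is some kind of sixth.
B#5 to G6 spans 7 semitones — two semitones narrower than the major sixth (9) — giving a diminished sixth.

diminished sixth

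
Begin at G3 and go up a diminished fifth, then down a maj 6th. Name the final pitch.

Fb3

A diminished fifth up from G3 is Db4.
Down a major sixth from Db4: Fb3 (9 semitones down).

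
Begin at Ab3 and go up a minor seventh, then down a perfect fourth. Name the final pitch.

Db4

A minor seventh up from Ab3 is Gb4.
A perfect fourth down from Gb4 is Db4.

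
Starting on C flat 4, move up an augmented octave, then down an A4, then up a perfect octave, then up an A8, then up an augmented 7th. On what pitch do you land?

F double-sharp 7

An augmented octave up from Cb4 is C5.
Down an augmented fourth from C5: Gb4 (6 semitones down).
Up a perfect octave from Gb4: Gb5 (12 semitones up).
Gb5 up an augmented octave → G6 (13 semitones).
An augmented seventh up from G6 is F##7.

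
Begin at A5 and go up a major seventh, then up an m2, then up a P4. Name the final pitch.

Up a major seventh from A5: G#6 (11 semitones up).
A minor second up from G#6 is A6.
Up a perfect fourth from A6: D7 (5 semitones up).

D7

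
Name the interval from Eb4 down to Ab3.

Descending from Eb4 to Ab3 is the same interval as ascending Ab3 to Eb4.
A to E spans five letter names (A-B-C-D-E), so the interval is some kind of fifth.
The perfect fifth spans 7 semitones, and Ab3 to Eb4 is exactly 7 semitones — so this is a perfect fifth.

P5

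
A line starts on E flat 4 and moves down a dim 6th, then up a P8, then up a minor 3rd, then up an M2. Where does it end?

Down a diminished sixth from Eb4: G#3 (7 semitones down).
G#3 up a perfect octave → G#4 (12 semitones).
Up a minor third from G#4: B4 (3 semitones up).
Up a major second from B4: C#5 (2 semitones up).

C sharp 5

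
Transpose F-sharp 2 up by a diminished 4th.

B-flat 2

Counting four letter names up from F lands on B.
Moving 4 semitones up from F#2 (the size of a diminished fourth) reaches Bb2.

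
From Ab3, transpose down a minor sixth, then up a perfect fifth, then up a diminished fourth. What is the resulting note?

Down a minor sixth from Ab3: C3 (8 semitones down).
Up a perfect fifth from C3: G3 (7 semitones up).
G3 up a diminished fourth → Cb4 (4 semitones).

Cb4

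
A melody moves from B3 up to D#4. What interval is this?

major third

B to D spans three letter names (B-C-D) — that makes it a third of some quality.
Counting semitones, B3→D#4 is 4, which is the major third.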